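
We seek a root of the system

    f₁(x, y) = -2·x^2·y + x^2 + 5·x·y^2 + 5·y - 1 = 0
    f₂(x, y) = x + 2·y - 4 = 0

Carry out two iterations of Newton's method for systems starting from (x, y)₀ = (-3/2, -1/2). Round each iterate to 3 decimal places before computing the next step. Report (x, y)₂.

(4.001, 0.000)

At (-3/2, -1/2): F = (-0.875, -6.500).
Jacobian J = [[-4·x·y + 2·x + 5·y^2, -2·x^2 + 10·x·y + 5], [1, 2]].
At the point, J = [[-4.750, 8.000], [1.000, 2.000]] (det J = -17.500).
Solving J·Δ = −F gives Δ = (2.871, 1.814).
Then the next iterate is (x, y)₁ = (1.371, 1.314).
Round to (1.371, 1.314) and repeat: F = (14.34576, -0.001), J = [[4.16900, 19.25566], [1.000, 2.000]].
Δ = (2.630, -1.314), so (x, y)₂ = (4.001, 0.000).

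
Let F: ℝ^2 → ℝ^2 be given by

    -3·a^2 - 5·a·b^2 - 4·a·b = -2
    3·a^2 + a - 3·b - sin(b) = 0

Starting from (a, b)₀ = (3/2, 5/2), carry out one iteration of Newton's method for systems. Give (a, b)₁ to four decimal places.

At (3/2, 5/2): F = (-66.6250, 0.151528).
Jacobian J = [[-6·a - 5·b^2 - 4·b, -10·a·b - 4·a], [6·a + 1, -cos(b) - 3]].
At the point, J = [[-50.2500, -43.5000], [10.0000, -2.198856]] (det J = 545.492533).
Solving J·Δ = −F gives Δ = (-0.2806, -1.2074).
Then the next iterate is (a, b)₁ = (1.2194, 1.2926).

(1.2194, 1.2926)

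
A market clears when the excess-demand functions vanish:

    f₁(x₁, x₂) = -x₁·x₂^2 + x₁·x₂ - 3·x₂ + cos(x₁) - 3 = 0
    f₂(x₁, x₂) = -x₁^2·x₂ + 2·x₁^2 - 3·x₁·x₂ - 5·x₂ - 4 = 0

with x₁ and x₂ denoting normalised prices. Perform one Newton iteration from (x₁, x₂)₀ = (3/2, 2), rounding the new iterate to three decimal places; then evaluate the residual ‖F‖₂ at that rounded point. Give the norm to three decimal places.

At (3/2, 2): F = (-11.92926, -23.000).
Jacobian J = [[-x₂^2 + x₂ - sin(x₁), -2·x₁·x₂ + x₁ - 3], [-2·x₁·x₂ + 4·x₁ - 3·x₂, -x₁^2 - 3·x₁ - 5]].
At the point, J = [[-2.99749, -7.500], [-6.000, -11.750]] (det J = -9.77943).
Solving J·Δ = −F gives Δ = (-3.306, -0.269).
Then the next iterate is (x₁, x₂)₁ = (-1.806, 1.731).
Re-evaluating at (-1.806, 1.731): F = (-6.14080, -2.39906), so ‖F‖₂ = 6.593.

6.593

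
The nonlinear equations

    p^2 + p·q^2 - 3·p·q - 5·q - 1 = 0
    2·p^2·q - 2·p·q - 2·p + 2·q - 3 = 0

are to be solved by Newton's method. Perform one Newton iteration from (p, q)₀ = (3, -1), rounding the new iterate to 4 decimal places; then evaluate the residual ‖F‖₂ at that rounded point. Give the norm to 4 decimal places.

10.3387

At (3, -1): F = (25.0000, -23.0000).
Jacobian J = [[2·p + q^2 - 3·q, 2·p·q - 3·p - 5], [4·p·q - 2·q - 2, 2·p^2 - 2·p + 2]].
At the point, J = [[10.0000, -20.0000], [-12.0000, 14.0000]] (det J = -100.0000).
Solving J·Δ = −F gives Δ = (-1.1000, 0.7000).
Then the next iterate is (p, q)₁ = (1.9000, -0.3000).
Re-evaluating at (1.9000, -0.3000): F = (5.9910, -8.4260), so ‖F‖₂ = 10.3387.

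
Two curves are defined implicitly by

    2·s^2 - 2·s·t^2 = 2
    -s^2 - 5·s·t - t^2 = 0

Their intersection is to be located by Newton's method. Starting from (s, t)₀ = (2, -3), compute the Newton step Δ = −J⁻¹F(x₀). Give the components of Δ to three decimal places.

At (2, -3): F = (-30.000, 17.000).
Jacobian J = [[4·s - 2·t^2, -4·s·t], [-2·s - 5·t, -5·s - 2·t]].
At the point, J = [[-10.000, 24.000], [11.000, -4.000]] (det J = -224.000).
Solving J·Δ = −F gives Δ = (-1.286, 0.714).

(-1.286, 0.714)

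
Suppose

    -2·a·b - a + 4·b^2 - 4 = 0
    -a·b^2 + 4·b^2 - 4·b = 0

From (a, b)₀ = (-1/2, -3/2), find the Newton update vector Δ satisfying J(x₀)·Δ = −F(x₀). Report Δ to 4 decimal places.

(1.7971, 0.6904)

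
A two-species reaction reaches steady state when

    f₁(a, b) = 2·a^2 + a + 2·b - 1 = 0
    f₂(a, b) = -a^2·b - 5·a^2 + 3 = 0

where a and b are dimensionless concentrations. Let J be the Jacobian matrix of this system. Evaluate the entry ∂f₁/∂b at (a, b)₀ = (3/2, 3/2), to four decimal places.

∂f₁/∂b = 2.
At (3/2, 3/2) this is 2.0000.

2.0000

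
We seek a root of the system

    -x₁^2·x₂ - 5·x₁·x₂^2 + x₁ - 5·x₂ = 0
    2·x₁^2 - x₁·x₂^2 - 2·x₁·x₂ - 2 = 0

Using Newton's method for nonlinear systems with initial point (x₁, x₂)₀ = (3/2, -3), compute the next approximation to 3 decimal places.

(0.912, -2.373)

At (3/2, -3): F = (-44.250, -2.000).
Jacobian J = [[-2·x₁·x₂ - 5·x₂^2 + 1, -x₁^2 - 10·x₁·x₂ - 5], [4·x₁ - x₂^2 - 2·x₂, -2·x₁·x₂ - 2·x₁]].
At the point, J = [[-35.000, 37.750], [3.000, 6.000]] (det J = -323.250).
Solving J·Δ = −F gives Δ = (-0.588, 0.627).
Then the next iterate is (x₁, x₂)₁ = (0.912, -2.373).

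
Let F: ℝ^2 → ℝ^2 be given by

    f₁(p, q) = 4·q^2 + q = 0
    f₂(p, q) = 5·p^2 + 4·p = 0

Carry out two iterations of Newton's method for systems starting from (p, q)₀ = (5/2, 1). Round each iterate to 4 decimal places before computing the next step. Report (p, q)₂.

At (5/2, 1): F = (5.0000, 41.2500).
Jacobian J = [[0, 8·q + 1], [10·p + 4, 0]].
At the point, J = [[0.0000, 9.0000], [29.0000, 0.0000]] (det J = -261.0000).
Solving J·Δ = −F gives Δ = (-1.4224, -0.5556).
Then the next iterate is (p, q)₁ = (1.0776, 0.4444).
Round to (1.0776, 0.4444) and repeat: F = (1.234365, 10.116509), J = [[0.0000, 4.5552], [14.7760, 0.0000]].
Δ = (-0.6847, -0.2710), so (p, q)₂ = (0.3929, 0.1734).

(0.3929, 0.1734)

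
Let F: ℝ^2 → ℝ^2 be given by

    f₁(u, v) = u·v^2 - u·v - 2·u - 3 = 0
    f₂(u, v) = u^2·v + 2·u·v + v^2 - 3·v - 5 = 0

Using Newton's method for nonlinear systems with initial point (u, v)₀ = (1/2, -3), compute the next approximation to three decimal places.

(0.655, -1.986)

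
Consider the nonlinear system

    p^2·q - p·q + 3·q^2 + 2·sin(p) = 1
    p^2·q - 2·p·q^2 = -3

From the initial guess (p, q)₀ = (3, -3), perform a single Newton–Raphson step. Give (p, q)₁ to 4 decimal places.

At (3, -3): F = (8.282240, -78.0000).
Jacobian J = [[2·p·q - q + 2·cos(p), p^2 - p + 6·q], [2·p·q - 2·q^2, p^2 - 4·p·q]].
At the point, J = [[-16.979985, -12.0000], [-36.0000, 45.0000]] (det J = -1196.099325).
Solving J·Δ = −F gives Δ = (-0.4709, 1.3566).
Then the next iterate is (p, q)₁ = (2.5291, -1.6434).

(2.5291, -1.6434)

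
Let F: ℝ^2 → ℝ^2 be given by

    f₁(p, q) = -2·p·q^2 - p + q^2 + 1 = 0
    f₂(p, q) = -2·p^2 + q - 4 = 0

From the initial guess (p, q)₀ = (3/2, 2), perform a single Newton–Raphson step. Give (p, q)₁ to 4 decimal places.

(0.4386, 2.1316)

At (3/2, 2): F = (-8.5000, -6.5000).
Jacobian J = [[-2·q^2 - 1, -4·p·q + 2·q], [-4·p, 1]].
At the point, J = [[-9.0000, -8.0000], [-6.0000, 1.0000]] (det J = -57.0000).
Solving J·Δ = −F gives Δ = (-1.0614, 0.1316).
Then the next iterate is (p, q)₁ = (0.4386, 2.1316).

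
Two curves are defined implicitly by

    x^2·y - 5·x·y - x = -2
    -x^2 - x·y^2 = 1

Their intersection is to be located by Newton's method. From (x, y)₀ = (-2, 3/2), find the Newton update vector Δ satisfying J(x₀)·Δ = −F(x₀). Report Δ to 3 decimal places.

At (-2, 3/2): F = (25.000, -0.500).
Jacobian J = [[2·x·y - 5·y - 1, x^2 - 5·x], [-2·x - y^2, -2·x·y]].
At the point, J = [[-14.500, 14.000], [1.750, 6.000]] (det J = -111.500).
Solving J·Δ = −F gives Δ = (1.408, -0.327).

(1.408, -0.327)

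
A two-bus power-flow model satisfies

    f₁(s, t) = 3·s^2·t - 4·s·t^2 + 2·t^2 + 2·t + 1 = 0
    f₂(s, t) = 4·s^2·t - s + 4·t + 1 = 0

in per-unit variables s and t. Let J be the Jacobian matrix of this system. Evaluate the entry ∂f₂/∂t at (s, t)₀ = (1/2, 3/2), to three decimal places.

∂f₂/∂t = 4·s^2 + 4.
At (1/2, 3/2) this is 5.000.

5.000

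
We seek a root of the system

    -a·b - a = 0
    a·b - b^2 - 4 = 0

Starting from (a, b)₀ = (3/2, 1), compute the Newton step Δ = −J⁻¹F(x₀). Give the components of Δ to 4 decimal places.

(1.5000, -4.0000)

At (3/2, 1): F = (-3.0000, -3.5000).
Jacobian J = [[-b - 1, -a], [b, a - 2·b]].
At the point, J = [[-2.0000, -1.5000], [1.0000, -0.5000]] (det J = 2.5000).
Solving J·Δ = −F gives Δ = (1.5000, -4.0000).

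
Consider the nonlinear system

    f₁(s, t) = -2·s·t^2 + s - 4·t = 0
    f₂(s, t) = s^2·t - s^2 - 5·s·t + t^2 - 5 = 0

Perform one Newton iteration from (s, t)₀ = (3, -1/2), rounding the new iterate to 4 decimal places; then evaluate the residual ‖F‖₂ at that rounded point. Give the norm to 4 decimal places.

23.4636

At (3, -1/2): F = (3.5000, -10.7500).
Jacobian J = [[-2·t^2 + 1, -4·s·t - 4], [2·s·t - 2·s - 5·t, s^2 - 5·s + 2·t]].
At the point, J = [[0.5000, 2.0000], [-6.5000, -7.0000]] (det J = 9.5000).
Solving J·Δ = −F gives Δ = (0.3158, -1.8289).
Then the next iterate is (s, t)₁ = (3.3158, -2.3289).
Re-evaluating at (3.3158, -2.3289): F = (-23.336908, 2.434919), so ‖F‖₂ = 23.4636.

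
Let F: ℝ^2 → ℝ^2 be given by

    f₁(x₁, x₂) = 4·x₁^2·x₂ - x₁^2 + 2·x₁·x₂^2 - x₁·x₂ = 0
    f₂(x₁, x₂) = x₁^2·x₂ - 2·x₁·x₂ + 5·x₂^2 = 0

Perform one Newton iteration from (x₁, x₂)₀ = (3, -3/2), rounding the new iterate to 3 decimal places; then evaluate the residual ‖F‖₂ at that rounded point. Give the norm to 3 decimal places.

12.086

At (3, -3/2): F = (-45.000, 6.750).
Jacobian J = [[8·x₁·x₂ - 2·x₁ + 2·x₂^2 - x₂, 4·x₁^2 + 4·x₁·x₂ - x₁], [2·x₁·x₂ - 2·x₂, x₁^2 - 2·x₁ + 10·x₂]].
At the point, J = [[-36.000, 15.000], [-6.000, -12.000]] (det J = 522.000).
Solving J·Δ = −F gives Δ = (-0.841, 0.983).
Then the next iterate is (x₁, x₂)₁ = (2.159, -0.517).
Re-evaluating at (2.159, -0.517): F = (-12.03045, 1.15897), so ‖F‖₂ = 12.086.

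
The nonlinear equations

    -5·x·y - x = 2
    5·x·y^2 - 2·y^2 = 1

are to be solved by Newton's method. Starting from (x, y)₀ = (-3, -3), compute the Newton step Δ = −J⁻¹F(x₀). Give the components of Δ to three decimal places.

(2.892, 0.234)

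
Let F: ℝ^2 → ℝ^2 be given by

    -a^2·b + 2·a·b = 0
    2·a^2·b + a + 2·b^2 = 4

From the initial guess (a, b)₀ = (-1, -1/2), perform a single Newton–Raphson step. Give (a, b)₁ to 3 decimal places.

At (-1, -1/2): F = (1.500, -5.500).
Jacobian J = [[-2·a·b + 2·b, -a^2 + 2·a], [4·a·b + 1, 2·a^2 + 4·b]].
At the point, J = [[-2.000, -3.000], [3.000, 0.000]] (det J = 9.000).
Solving J·Δ = −F gives Δ = (1.833, -0.722).
Then the next iterate is (a, b)₁ = (0.833, -1.222).

(0.833, -1.222)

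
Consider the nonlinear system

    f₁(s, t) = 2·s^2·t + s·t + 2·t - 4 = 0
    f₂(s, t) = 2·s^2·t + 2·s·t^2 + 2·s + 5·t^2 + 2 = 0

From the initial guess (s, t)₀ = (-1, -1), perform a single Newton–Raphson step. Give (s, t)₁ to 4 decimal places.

At (-1, -1): F = (-7.0000, 1.0000).
Jacobian J = [[4·s·t + t, 2·s^2 + s + 2], [4·s·t + 2·t^2 + 2, 2·s^2 + 4·s·t + 10·t]].
At the point, J = [[3.0000, 3.0000], [8.0000, -4.0000]] (det J = -36.0000).
Solving J·Δ = −F gives Δ = (0.6944, 1.6389).
Then the next iterate is (s, t)₁ = (-0.3056, 0.6389).

(-0.3056, 0.6389)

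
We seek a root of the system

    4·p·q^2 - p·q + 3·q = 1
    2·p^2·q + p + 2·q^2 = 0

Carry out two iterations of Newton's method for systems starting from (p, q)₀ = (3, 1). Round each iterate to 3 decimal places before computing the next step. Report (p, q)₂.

At (3, 1): F = (11.000, 23.000).
Jacobian J = [[4·q^2 - q, 8·p·q - p + 3], [4·p·q + 1, 2·p^2 + 4·q]].
At the point, J = [[3.000, 24.000], [13.000, 22.000]] (det J = -246.000).
Solving J·Δ = −F gives Δ = (-1.260, -0.301).
Then the next iterate is (p, q)₁ = (1.740, 0.699).
Round to (1.740, 0.699) and repeat: F = (3.28140, 6.94979), J = [[1.25540, 10.99008], [5.86504, 8.85120]].
Δ = (-0.887, -0.197), so (p, q)₂ = (0.853, 0.502).

(0.853, 0.502)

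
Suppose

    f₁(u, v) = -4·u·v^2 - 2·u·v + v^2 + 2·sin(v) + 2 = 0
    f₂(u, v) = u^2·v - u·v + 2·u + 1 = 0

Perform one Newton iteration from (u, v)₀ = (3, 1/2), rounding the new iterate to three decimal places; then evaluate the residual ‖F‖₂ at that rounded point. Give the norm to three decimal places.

2.770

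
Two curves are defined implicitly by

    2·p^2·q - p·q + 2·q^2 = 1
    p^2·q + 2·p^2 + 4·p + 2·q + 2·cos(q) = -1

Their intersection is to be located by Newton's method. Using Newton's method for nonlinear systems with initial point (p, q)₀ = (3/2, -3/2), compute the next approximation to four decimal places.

At (3/2, -3/2): F = (-1.0000, 5.266474).
Jacobian J = [[4·p·q - q, 2·p^2 - p + 4·q], [2·p·q + 4·p + 4, p^2 - 2·sin(q) + 2]].
At the point, J = [[-7.5000, -3.0000], [5.5000, 6.244990]] (det J = -30.337425).
Solving J·Δ = −F gives Δ = (0.3149, -1.1207).
Then the next iterate is (p, q)₁ = (1.8149, -2.6207).

(1.8149, -2.6207)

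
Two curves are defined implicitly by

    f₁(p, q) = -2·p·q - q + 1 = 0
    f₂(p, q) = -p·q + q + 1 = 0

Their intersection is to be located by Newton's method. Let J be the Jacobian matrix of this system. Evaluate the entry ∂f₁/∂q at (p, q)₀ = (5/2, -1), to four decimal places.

-6.0000

∂f₁/∂q = -2·p - 1.
At (5/2, -1) this is -6.0000.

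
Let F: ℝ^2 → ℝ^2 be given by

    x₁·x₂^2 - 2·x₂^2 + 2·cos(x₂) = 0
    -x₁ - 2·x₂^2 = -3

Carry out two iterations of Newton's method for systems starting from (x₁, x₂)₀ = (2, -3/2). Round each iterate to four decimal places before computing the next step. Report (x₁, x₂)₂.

(0.9524, -1.0119)

At (2, -3/2): F = (0.141474, -3.5000).
Jacobian J = [[x₂^2, 2·x₁·x₂ - 4·x₂ - 2·sin(x₂)], [-1, -4·x₂]].
At the point, J = [[2.2500, 1.994990], [-1.0000, 6.0000]] (det J = 15.494990).
Solving J·Δ = −F gives Δ = (-0.5054, 0.4991).
Then the next iterate is (x₁, x₂)₁ = (1.4946, -1.0009).
Round to (1.4946, -1.0009) and repeat: F = (0.572779, -0.498202), J = [[1.001801, 2.695624], [-1.0000, 4.0036]].
Δ = (-0.5422, -0.0110), so (x₁, x₂)₂ = (0.9524, -1.0119).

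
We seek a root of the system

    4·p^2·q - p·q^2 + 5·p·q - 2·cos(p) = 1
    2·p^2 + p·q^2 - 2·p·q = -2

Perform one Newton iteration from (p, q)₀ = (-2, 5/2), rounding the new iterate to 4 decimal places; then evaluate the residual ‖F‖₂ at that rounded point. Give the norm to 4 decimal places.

At (-2, 5/2): F = (27.332294, 7.5000).
Jacobian J = [[8·p·q - q^2 + 5·q + 2·sin(p), 4·p^2 - 2·p·q + 5·p], [4·p + q^2 - 2·q, 2·p·q - 2·p]].
At the point, J = [[-35.568595, 16.0000], [-6.7500, -6.0000]] (det J = 321.411569).
Solving J·Δ = −F gives Δ = (0.8836, 0.2560).
Then the next iterate is (p, q)₁ = (-1.1164, 2.7560).
Re-evaluating at (-1.1164, 2.7560): F = (4.957575, 2.166638), so ‖F‖₂ = 5.4103.

5.4103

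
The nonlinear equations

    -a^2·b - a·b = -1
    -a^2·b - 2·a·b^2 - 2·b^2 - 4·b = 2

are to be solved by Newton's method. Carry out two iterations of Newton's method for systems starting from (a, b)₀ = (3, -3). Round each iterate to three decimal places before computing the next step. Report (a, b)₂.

(0.936, -1.391)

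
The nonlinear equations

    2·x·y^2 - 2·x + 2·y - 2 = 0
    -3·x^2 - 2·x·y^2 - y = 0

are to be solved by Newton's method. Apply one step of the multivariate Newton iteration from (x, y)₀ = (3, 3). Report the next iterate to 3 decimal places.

At (3, 3): F = (52.000, -84.000).
Jacobian J = [[2·y^2 - 2, 4·x·y + 2], [-6·x - 2·y^2, -4·x·y - 1]].
At the point, J = [[16.000, 38.000], [-36.000, -37.000]] (det J = 776.000).
Solving J·Δ = −F gives Δ = (-1.634, -0.680).
Then the next iterate is (x, y)₁ = (1.366, 2.320).

(1.366, 2.320)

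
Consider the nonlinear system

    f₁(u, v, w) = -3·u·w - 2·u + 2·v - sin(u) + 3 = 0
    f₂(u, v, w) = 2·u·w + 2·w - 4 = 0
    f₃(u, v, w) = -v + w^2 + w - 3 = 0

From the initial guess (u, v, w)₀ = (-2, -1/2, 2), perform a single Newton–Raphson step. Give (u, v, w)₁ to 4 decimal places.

At (-2, -1/2, 2): F = (18.909297, -8.0000, 3.5000).
Jacobian J = [[-3·w - cos(u) - 2, 2, -3·u], [2·w, 0, 2·u + 2], [0, -1, 2·w + 1]].
At the point, J = [[-7.583853, 2.0000, 6.0000], [4.0000, 0.0000, -2.0000], [0.0000, -1.0000, 5.0000]] (det J = -48.832294).
Solving J·Δ = −F gives Δ = (1.5601, -0.8994, -0.8799).
Then the next iterate is (u, v, w)₁ = (-0.4399, -1.3994, 1.1201).

(-0.4399, -1.3994, 1.1201)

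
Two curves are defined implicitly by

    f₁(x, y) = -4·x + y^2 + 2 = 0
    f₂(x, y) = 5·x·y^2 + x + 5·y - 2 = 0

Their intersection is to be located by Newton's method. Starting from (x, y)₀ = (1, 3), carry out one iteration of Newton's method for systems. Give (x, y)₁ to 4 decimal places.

(0.7380, 1.6587)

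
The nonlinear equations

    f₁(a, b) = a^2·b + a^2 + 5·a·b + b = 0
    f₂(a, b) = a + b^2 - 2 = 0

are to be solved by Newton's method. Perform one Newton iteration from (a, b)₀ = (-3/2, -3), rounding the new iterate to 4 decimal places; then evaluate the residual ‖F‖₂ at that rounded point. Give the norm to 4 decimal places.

1.8348

At (-3/2, -3): F = (15.0000, 5.5000).
Jacobian J = [[2·a·b + 2·a + 5·b, a^2 + 5·a + 1], [1, 2·b]].
At the point, J = [[-9.0000, -4.2500], [1.0000, -6.0000]] (det J = 58.2500).
Solving J·Δ = −F gives Δ = (1.1438, 1.1073).
Then the next iterate is (a, b)₁ = (-0.3562, -1.8927).
Re-evaluating at (-0.3562, -1.8927): F = (1.364934, 1.226113), so ‖F‖₂ = 1.8348.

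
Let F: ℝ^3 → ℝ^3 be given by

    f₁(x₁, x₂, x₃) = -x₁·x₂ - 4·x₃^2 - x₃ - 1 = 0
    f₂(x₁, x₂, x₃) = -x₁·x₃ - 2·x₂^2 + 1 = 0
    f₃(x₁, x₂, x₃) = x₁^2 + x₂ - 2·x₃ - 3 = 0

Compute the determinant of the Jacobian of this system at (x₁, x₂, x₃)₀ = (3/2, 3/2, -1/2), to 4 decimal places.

40.5000

J = [[-x₂, -x₁, -8·x₃ - 1], [-x₃, -4·x₂, -x₁], [2·x₁, 1, -2]].
At the point, J = [[-1.5000, -1.5000, 3.0000], [0.5000, -6.0000, -1.5000], [3.0000, 1.0000, -2.0000]].
det J = 40.5000.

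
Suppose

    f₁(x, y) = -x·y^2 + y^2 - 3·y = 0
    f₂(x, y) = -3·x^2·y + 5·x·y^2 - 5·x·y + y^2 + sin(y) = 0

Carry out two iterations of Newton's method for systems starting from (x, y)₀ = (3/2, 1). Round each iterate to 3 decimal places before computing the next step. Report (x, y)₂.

At (3/2, 1): F = (-3.500, -4.90853).
Jacobian J = [[-y^2, -2·x·y + 2·y - 3], [-6·x·y + 5·y^2 - 5·y, -3·x^2 + 10·x·y - 5·x + 2·y + cos(y)]].
At the point, J = [[-1.000, -4.000], [-9.000, 3.29030]] (det J = -39.29030).
Solving J·Δ = −F gives Δ = (-0.793, -0.677).
Then the next iterate is (x, y)₁ = (0.707, 0.323).
Round to (0.707, 0.323) and repeat: F = (-0.93843, -0.83561), J = [[-0.10433, -2.81072], [-2.46352, -1.15665]].
Δ = (-0.186, -0.327), so (x, y)₂ = (0.521, -0.004).

(0.521, -0.004)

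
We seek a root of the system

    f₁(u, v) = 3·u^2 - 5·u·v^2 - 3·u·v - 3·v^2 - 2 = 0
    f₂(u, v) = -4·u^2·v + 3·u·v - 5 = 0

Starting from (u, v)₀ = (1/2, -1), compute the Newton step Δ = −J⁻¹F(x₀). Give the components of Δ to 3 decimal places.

(5.514, -0.028)

At (1/2, -1): F = (-5.250, -5.500).
Jacobian J = [[6·u - 5·v^2 - 3·v, -10·u·v - 3·u - 6·v], [-8·u·v + 3·v, -4·u^2 + 3·u]].
At the point, J = [[1.000, 9.500], [1.000, 0.500]] (det J = -9.000).
Solving J·Δ = −F gives Δ = (5.514, -0.028).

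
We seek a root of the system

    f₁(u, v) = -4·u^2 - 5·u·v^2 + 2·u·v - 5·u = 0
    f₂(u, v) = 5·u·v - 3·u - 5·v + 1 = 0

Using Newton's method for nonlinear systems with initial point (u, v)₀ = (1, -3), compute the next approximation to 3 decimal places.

At (1, -3): F = (-60.000, -2.000).
Jacobian J = [[-8·u - 5·v^2 + 2·v - 5, -10·u·v + 2·u], [5·v - 3, 5·u - 5]].
At the point, J = [[-64.000, 32.000], [-18.000, 0.000]] (det J = 576.000).
Solving J·Δ = −F gives Δ = (-0.111, 1.653).
Then the next iterate is (u, v)₁ = (0.889, -1.347).

(0.889, -1.347)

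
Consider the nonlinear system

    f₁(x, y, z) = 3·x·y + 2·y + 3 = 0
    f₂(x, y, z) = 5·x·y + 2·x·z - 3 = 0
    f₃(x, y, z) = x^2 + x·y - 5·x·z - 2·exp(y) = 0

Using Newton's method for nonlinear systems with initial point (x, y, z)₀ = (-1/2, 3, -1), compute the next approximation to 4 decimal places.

At (-1/2, 3, -1): F = (4.5000, -9.5000, -43.921074).
Jacobian J = [[3·y, 3·x + 2, 0], [5·y + 2·z, 5·x, 2·x], [2·x + y - 5·z, x - 2·exp(y), -5·x]].
At the point, J = [[9.0000, 0.5000, 0.0000], [13.0000, -2.5000, -1.0000], [7.0000, -40.671074, 2.5000]] (det J = -442.039665).
Solving J·Δ = −F gives Δ = (-0.4011, -1.7799, -10.2647).
Then the next iterate is (x, y, z)₁ = (-0.9011, 1.2201, -11.2647).

(-0.9011, 1.2201, -11.2647)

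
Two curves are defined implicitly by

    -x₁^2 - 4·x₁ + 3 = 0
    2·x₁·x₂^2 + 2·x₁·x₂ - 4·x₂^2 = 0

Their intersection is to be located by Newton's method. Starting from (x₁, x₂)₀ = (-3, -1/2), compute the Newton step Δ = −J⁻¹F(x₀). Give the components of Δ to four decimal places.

At (-3, -1/2): F = (6.0000, 0.5000).
Jacobian J = [[-2·x₁ - 4, 0], [2·x₂^2 + 2·x₂, 4·x₁·x₂ + 2·x₁ - 8·x₂]].
At the point, J = [[2.0000, 0.0000], [-0.5000, 4.0000]] (det J = 8.0000).
Solving J·Δ = −F gives Δ = (-3.0000, -0.5000).

(-3.0000, -0.5000)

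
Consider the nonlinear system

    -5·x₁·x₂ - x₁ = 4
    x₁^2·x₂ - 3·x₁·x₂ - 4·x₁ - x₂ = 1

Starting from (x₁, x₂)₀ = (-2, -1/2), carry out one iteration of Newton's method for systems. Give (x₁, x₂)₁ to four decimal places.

At (-2, -1/2): F = (-7.0000, 2.5000).
Jacobian J = [[-5·x₂ - 1, -5·x₁], [2·x₁·x₂ - 3·x₂ - 4, x₁^2 - 3·x₁ - 1]].
At the point, J = [[1.5000, 10.0000], [-0.5000, 9.0000]] (det J = 18.5000).
Solving J·Δ = −F gives Δ = (4.7568, -0.0135).
Then the next iterate is (x₁, x₂)₁ = (2.7568, -0.5135).

(2.7568, -0.5135)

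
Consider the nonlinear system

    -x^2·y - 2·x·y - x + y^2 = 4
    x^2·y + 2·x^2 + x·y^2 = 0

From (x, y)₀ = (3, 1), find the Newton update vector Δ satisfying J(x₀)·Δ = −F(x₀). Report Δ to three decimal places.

(-0.670, -1.152)

At (3, 1): F = (-21.000, 30.000).
Jacobian J = [[-2·x·y - 2·y - 1, -x^2 - 2·x + 2·y], [2·x·y + 4·x + y^2, x^2 + 2·x·y]].
At the point, J = [[-9.000, -13.000], [19.000, 15.000]] (det J = 112.000).
Solving J·Δ = −F gives Δ = (-0.670, -1.152).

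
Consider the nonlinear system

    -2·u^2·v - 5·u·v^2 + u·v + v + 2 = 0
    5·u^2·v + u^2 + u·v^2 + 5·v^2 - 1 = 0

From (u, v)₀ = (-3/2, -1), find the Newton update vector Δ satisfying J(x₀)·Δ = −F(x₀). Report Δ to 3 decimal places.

At (-3/2, -1): F = (14.500, -6.500).
Jacobian J = [[-4·u·v - 5·v^2 + v, -2·u^2 - 10·u·v + u + 1], [10·u·v + 2·u + v^2, 5·u^2 + 2·u·v + 10·v]].
At the point, J = [[-12.000, -20.000], [13.000, 4.250]] (det J = 209.000).
Solving J·Δ = −F gives Δ = (0.327, 0.529).

(0.327, 0.529)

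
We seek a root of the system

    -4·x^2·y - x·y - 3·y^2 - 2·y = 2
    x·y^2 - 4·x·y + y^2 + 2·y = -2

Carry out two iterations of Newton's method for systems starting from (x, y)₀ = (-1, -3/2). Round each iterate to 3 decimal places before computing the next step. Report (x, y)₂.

(-1.039, -0.242)

At (-1, -3/2): F = (-1.250, -7.000).
Jacobian J = [[-8·x·y - y, -4·x^2 - x - 6·y - 2], [y^2 - 4·y, 2·x·y - 4·x + 2·y + 2]].
At the point, J = [[-10.500, 4.000], [8.250, 6.000]] (det J = -96.000).
Solving J·Δ = −F gives Δ = (0.214, 0.873).
Then the next iterate is (x, y)₁ = (-0.786, -0.627).
Round to (-0.786, -0.627) and repeat: F = (-0.86878, -1.14116), J = [[-3.31558, 0.07682], [2.90113, 4.87564]].
Δ = (-0.253, 0.385), so (x, y)₂ = (-1.039, -0.242).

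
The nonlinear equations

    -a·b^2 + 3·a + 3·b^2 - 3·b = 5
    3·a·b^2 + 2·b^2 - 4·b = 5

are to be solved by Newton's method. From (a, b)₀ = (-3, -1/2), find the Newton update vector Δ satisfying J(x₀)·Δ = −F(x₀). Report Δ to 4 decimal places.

(5.0500, 0.3208)

At (-3, -1/2): F = (-11.0000, -4.7500).
Jacobian J = [[-b^2 + 3, -2·a·b + 6·b - 3], [3·b^2, 6·a·b + 4·b - 4]].
At the point, J = [[2.7500, -9.0000], [0.7500, 3.0000]] (det J = 15.0000).
Solving J·Δ = −F gives Δ = (5.0500, 0.3208).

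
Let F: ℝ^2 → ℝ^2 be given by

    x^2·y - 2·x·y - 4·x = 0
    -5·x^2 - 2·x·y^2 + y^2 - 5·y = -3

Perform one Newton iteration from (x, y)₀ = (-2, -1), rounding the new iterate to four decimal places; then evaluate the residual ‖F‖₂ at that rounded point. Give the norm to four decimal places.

At (-2, -1): F = (0.0000, -7.0000).
Jacobian J = [[2·x·y - 2·y - 4, x^2 - 2·x], [-10·x - 2·y^2, -4·x·y + 2·y - 5]].
At the point, J = [[2.0000, 8.0000], [18.0000, -15.0000]] (det J = -174.0000).
Solving J·Δ = −F gives Δ = (0.3218, -0.0805).
Then the next iterate is (x, y)₁ = (-1.6782, -1.0805).
Re-evaluating at (-1.6782, -1.0805): F = (0.043138, -0.593265), so ‖F‖₂ = 0.5948.

0.5948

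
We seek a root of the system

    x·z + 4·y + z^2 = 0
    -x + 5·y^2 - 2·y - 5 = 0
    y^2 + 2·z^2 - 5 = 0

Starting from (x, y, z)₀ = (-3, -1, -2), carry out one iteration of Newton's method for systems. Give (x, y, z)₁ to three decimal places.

(-1.025, -0.748, -1.563)

At (-3, -1, -2): F = (6.000, 5.000, 4.000).
Jacobian J = [[z, 4, x + 2·z], [-1, 10·y - 2, 0], [0, 2·y, 4·z]].
At the point, J = [[-2.000, 4.000, -7.000], [-1.000, -12.000, 0.000], [0.000, -2.000, -8.000]] (det J = -238.000).
Solving J·Δ = −F gives Δ = (1.975, 0.252, 0.437).
Then the next iterate is (x, y, z)₁ = (-1.025, -0.748, -1.563).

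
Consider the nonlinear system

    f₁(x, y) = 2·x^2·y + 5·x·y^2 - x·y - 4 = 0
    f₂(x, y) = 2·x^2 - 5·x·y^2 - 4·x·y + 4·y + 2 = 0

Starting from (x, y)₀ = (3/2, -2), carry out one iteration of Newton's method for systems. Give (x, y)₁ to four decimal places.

At (3/2, -2): F = (20.0000, -19.5000).
Jacobian J = [[4·x·y + 5·y^2 - y, 2·x^2 + 10·x·y - x], [4·x - 5·y^2 - 4·y, -10·x·y - 4·x + 4]].
At the point, J = [[10.0000, -27.0000], [-6.0000, 28.0000]] (det J = 118.0000).
Solving J·Δ = −F gives Δ = (-0.2839, 0.6356).
Then the next iterate is (x, y)₁ = (1.2161, -1.3644).

(1.2161, -1.3644)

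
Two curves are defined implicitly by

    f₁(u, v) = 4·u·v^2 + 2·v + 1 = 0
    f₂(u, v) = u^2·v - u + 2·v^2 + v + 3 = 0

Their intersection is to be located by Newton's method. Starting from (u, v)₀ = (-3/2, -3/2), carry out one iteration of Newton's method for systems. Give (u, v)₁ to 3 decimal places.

(-1.921, -0.536)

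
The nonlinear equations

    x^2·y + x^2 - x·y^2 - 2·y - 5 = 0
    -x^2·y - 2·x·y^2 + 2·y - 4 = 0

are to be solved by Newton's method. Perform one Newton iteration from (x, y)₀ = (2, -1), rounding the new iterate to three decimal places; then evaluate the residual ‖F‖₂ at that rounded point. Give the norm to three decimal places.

At (2, -1): F = (-5.000, -6.000).
Jacobian J = [[2·x·y + 2·x - y^2, x^2 - 2·x·y - 2], [-2·x·y - 2·y^2, -x^2 - 4·x·y + 2]].
At the point, J = [[-1.000, 6.000], [2.000, 6.000]] (det J = -18.000).
Solving J·Δ = −F gives Δ = (0.333, 0.889).
Then the next iterate is (x, y)₁ = (2.333, -0.111).
Re-evaluating at (2.333, -0.111): F = (0.03198, -3.67533), so ‖F‖₂ = 3.675.

3.675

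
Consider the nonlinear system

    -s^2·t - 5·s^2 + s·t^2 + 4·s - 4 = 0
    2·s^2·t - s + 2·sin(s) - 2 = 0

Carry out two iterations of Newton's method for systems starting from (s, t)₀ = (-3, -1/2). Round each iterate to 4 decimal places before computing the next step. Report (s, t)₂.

At (-3, -1/2): F = (-57.2500, -8.282240).
Jacobian J = [[-2·s·t - 10·s + t^2 + 4, -s^2 + 2·s·t], [4·s·t + 2·cos(s) - 1, 2·s^2]].
At the point, J = [[31.2500, -6.0000], [3.020015, 18.0000]] (det J = 580.620090).
Solving J·Δ = −F gives Δ = (1.8604, 0.1480).
Then the next iterate is (s, t)₁ = (-1.1396, -0.3520).
Round to (-1.1396, -0.3520) and repeat: F = (-14.735904, -3.591609), J = [[14.717626, -0.496410], [1.440473, 2.597376]].
Δ = (1.0286, 0.8123), so (s, t)₂ = (-0.1110, 0.4603).

(-0.1110, 0.4603)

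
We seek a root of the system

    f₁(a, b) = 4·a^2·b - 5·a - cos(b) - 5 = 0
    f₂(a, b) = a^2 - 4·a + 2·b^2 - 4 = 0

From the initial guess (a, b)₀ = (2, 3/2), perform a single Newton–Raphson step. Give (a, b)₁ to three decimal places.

(1.008, 2.083)

At (2, 3/2): F = (8.92926, -3.500).
Jacobian J = [[8·a·b - 5, 4·a^2 + sin(b)], [2·a - 4, 4·b]].
At the point, J = [[19.000, 16.99749], [0.000, 6.000]] (det J = 114.000).
Solving J·Δ = −F gives Δ = (-0.992, 0.583).
Then the next iterate is (a, b)₁ = (1.008, 2.083).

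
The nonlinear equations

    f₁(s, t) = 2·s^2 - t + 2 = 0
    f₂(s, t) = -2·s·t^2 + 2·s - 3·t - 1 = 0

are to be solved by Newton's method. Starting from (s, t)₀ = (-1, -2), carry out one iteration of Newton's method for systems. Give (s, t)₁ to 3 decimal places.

At (-1, -2): F = (6.000, 11.000).
Jacobian J = [[4·s, -1], [-2·t^2 + 2, -4·s·t - 3]].
At the point, J = [[-4.000, -1.000], [-6.000, -11.000]] (det J = 38.000).
Solving J·Δ = −F gives Δ = (1.447, 0.211).
Then the next iterate is (s, t)₁ = (0.447, -1.789).

(0.447, -1.789)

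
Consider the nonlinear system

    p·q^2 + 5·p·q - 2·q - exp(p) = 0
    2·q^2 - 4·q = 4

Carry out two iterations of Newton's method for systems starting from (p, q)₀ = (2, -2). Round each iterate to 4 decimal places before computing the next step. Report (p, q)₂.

(0.2820, -0.7500)

At (2, -2): F = (-15.389056, 12.0000).
Jacobian J = [[q^2 + 5·q - exp(p), 2·p·q + 5·p - 2], [0, 4·q - 4]].
At the point, J = [[-13.389056, 0.0000], [0.0000, -12.0000]] (det J = 160.668673).
Solving J·Δ = −F gives Δ = (-1.1494, 1.0000).
Then the next iterate is (p, q)₁ = (0.8506, -1.0000).
Round to (0.8506, -1.0000) and repeat: F = (-3.743451, 2.0000), J = [[-6.341051, 0.5518], [0.0000, -8.0000]].
Δ = (-0.5686, 0.2500), so (p, q)₂ = (0.2820, -0.7500).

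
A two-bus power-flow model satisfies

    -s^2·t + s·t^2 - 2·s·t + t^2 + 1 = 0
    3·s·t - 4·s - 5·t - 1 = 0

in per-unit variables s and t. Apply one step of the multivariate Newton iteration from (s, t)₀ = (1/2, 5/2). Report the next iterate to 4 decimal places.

(3.2464, 1.8893)

At (1/2, 5/2): F = (7.2500, -11.7500).
Jacobian J = [[-2·s·t + t^2 - 2·t, -s^2 + 2·s·t - 2·s + 2·t], [3·t - 4, 3·s - 5]].
At the point, J = [[-1.2500, 6.2500], [3.5000, -3.5000]] (det J = -17.5000).
Solving J·Δ = −F gives Δ = (2.7464, -0.6107).
Then the next iterate is (s, t)₁ = (3.2464, 1.8893).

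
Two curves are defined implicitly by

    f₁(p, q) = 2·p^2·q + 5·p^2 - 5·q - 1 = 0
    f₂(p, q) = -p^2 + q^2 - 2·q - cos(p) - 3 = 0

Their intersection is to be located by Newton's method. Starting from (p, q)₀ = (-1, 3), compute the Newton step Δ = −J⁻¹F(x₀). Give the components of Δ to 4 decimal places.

(-0.2913, 0.4694)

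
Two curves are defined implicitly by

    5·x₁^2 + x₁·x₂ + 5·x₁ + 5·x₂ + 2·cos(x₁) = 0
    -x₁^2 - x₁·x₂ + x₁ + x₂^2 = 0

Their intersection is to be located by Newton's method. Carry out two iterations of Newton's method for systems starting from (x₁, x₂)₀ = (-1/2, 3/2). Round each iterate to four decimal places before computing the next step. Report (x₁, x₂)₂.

(-1.6520, 1.0861)

At (-1/2, 3/2): F = (7.255165, 2.2500).
Jacobian J = [[10·x₁ + x₂ - 2·sin(x₁) + 5, x₁ + 5], [-2·x₁ - x₂ + 1, -x₁ + 2·x₂]].
At the point, J = [[2.458851, 4.5000], [0.5000, 3.5000]] (det J = 6.355979).
Solving J·Δ = −F gives Δ = (-2.4022, -0.2997).
Then the next iterate is (x₁, x₂)₁ = (-2.9022, 1.2003).
Round to (-2.9022, 1.2003) and repeat: F = (28.177849, -6.400734), J = [[-22.347475, 2.0978], [5.6041, 5.3028]].
Δ = (1.2502, -0.1142), so (x₁, x₂)₂ = (-1.6520, 1.0861).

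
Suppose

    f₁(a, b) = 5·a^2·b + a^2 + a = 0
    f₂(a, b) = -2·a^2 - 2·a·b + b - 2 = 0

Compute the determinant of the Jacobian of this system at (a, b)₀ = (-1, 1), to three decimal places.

-43.000

J = [[10·a·b + 2·a + 1, 5·a^2], [-4·a - 2·b, -2·a + 1]].
At the point, J = [[-11.000, 5.000], [2.000, 3.000]].
det J = -43.000.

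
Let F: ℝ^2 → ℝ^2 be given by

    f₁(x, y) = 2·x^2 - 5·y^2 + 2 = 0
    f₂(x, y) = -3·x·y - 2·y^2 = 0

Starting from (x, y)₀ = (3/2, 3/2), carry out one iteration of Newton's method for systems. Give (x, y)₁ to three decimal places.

(0.589, 0.819)

At (3/2, 3/2): F = (-4.750, -11.250).
Jacobian J = [[4·x, -10·y], [-3·y, -3·x - 4·y]].
At the point, J = [[6.000, -15.000], [-4.500, -10.500]] (det J = -130.500).
Solving J·Δ = −F gives Δ = (-0.911, -0.681).
Then the next iterate is (x, y)₁ = (0.589, 0.819).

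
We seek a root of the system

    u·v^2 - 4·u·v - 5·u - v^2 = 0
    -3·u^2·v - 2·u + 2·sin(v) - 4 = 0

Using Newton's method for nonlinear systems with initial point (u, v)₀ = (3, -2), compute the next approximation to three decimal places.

At (3, -2): F = (17.000, 42.18141).
Jacobian J = [[v^2 - 4·v - 5, 2·u·v - 4·u - 2·v], [-6·u·v - 2, -3·u^2 + 2·cos(v)]].
At the point, J = [[7.000, -20.000], [34.000, -27.83229]] (det J = 485.17394).
Solving J·Δ = −F gives Δ = (-0.764, 0.583).
Then the next iterate is (u, v)₁ = (2.236, -1.417).

(2.236, -1.417)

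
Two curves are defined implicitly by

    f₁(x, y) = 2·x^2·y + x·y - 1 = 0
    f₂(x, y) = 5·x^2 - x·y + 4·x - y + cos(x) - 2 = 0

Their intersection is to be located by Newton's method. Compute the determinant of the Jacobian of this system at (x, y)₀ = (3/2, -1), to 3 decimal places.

-96.515

J = [[4·x·y + y, 2·x^2 + x], [10·x - y - sin(x) + 4, -x - 1]].
At the point, J = [[-7.000, 6.000], [19.00251, -2.500]].
det J = -96.515.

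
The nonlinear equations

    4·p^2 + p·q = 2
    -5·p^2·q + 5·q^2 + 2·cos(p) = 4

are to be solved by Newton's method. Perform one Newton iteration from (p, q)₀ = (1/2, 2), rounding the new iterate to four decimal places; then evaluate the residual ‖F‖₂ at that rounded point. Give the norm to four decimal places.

3.2311

At (1/2, 2): F = (0.0000, 15.255165).
Jacobian J = [[8·p + q, p], [-10·p·q - 2·sin(p), -5·p^2 + 10·q]].
At the point, J = [[6.0000, 0.5000], [-10.958851, 18.7500]] (det J = 117.979426).
Solving J·Δ = −F gives Δ = (0.0647, -0.7758).
Then the next iterate is (p, q)₁ = (0.5647, 1.2242).
Re-evaluating at (0.5647, 1.2242): F = (-0.033150, 3.230925), so ‖F‖₂ = 3.2311.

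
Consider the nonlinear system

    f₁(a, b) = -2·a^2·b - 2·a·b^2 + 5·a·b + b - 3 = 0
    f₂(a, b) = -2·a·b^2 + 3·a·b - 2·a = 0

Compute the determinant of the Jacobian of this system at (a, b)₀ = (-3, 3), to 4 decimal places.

J = [[-4·a·b - 2·b^2 + 5·b, -2·a^2 - 4·a·b + 5·a + 1], [-2·b^2 + 3·b - 2, -4·a·b + 3·a]].
At the point, J = [[33.0000, 4.0000], [-11.0000, 27.0000]].
det J = 935.0000.

935.0000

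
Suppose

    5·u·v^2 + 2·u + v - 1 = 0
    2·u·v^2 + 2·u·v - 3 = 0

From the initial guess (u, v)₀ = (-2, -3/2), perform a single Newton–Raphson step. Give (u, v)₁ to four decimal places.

(-1.2269, -0.8950)

At (-2, -3/2): F = (-29.0000, -6.0000).
Jacobian J = [[5·v^2 + 2, 10·u·v + 1], [2·v^2 + 2·v, 4·u·v + 2·u]].
At the point, J = [[13.2500, 31.0000], [1.5000, 8.0000]] (det J = 59.5000).
Solving J·Δ = −F gives Δ = (0.7731, 0.6050).
Then the next iterate is (u, v)₁ = (-1.2269, -0.8950).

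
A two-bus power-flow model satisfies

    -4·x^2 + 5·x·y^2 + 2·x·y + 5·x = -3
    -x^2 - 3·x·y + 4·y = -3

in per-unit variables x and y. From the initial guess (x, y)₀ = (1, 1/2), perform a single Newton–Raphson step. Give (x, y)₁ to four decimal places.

At (1, 1/2): F = (6.2500, 2.5000).
Jacobian J = [[-8·x + 5·y^2 + 2·y + 5, 10·x·y + 2·x], [-2·x - 3·y, -3·x + 4]].
At the point, J = [[-0.7500, 7.0000], [-3.5000, 1.0000]] (det J = 23.7500).
Solving J·Δ = −F gives Δ = (0.4737, -0.8421).
Then the next iterate is (x, y)₁ = (1.4737, -0.3421).

(1.4737, -0.3421)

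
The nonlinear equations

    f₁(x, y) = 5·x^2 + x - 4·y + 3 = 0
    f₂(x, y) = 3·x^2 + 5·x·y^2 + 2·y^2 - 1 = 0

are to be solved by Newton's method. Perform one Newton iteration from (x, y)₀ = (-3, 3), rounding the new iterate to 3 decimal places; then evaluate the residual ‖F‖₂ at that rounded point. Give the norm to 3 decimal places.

At (-3, 3): F = (33.000, -91.000).
Jacobian J = [[10·x + 1, -4], [6·x + 5·y^2, 10·x·y + 4·y]].
At the point, J = [[-29.000, -4.000], [27.000, -78.000]] (det J = 2370.000).
Solving J·Δ = −F gives Δ = (1.240, -0.738).
Then the next iterate is (x, y)₁ = (-1.760, 2.262).
Re-evaluating at (-1.760, 2.262): F = (7.680, -26.50038), so ‖F‖₂ = 27.591.

27.591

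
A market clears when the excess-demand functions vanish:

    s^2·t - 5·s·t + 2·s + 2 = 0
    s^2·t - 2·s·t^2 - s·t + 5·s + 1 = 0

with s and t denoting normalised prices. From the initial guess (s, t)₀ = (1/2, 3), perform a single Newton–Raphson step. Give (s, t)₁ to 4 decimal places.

At (1/2, 3): F = (-3.7500, -6.2500).
Jacobian J = [[2·s·t - 5·t + 2, s^2 - 5·s], [2·s·t - 2·t^2 - t + 5, s^2 - 4·s·t - s]].
At the point, J = [[-10.0000, -2.2500], [-13.0000, -6.2500]] (det J = 33.2500).
Solving J·Δ = −F gives Δ = (-0.2820, -0.4135).
Then the next iterate is (s, t)₁ = (0.2180, 2.5865).

(0.2180, 2.5865)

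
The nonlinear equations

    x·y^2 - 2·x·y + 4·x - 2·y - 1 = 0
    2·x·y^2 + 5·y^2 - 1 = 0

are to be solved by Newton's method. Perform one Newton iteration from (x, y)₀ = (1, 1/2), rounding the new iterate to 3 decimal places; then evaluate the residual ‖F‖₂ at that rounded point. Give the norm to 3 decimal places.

At (1, 1/2): F = (1.250, 0.750).
Jacobian J = [[y^2 - 2·y + 4, 2·x·y - 2·x - 2], [2·y^2, 4·x·y + 10·y]].
At the point, J = [[3.250, -3.000], [0.500, 7.000]] (det J = 24.250).
Solving J·Δ = −F gives Δ = (-0.454, -0.075).
Then the next iterate is (x, y)₁ = (0.546, 0.425).
Re-evaluating at (0.546, 0.425): F = (-0.03148, 0.10037), so ‖F‖₂ = 0.105.

0.105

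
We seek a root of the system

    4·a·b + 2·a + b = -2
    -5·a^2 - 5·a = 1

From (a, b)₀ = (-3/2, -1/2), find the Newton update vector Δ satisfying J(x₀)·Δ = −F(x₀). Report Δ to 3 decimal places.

(0.475, 0.300)

At (-3/2, -1/2): F = (1.500, -4.750).
Jacobian J = [[4·b + 2, 4·a + 1], [-10·a - 5, 0]].
At the point, J = [[0.000, -5.000], [10.000, 0.000]] (det J = 50.000).
Solving J·Δ = −F gives Δ = (0.475, 0.300).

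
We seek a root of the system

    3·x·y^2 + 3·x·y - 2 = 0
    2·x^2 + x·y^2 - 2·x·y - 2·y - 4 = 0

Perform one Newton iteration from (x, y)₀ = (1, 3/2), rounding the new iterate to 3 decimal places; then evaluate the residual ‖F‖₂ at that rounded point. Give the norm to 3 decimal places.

9.096

At (1, 3/2): F = (9.250, -5.750).
Jacobian J = [[3·y^2 + 3·y, 6·x·y + 3·x], [4·x + y^2 - 2·y, 2·x·y - 2·x - 2]].
At the point, J = [[11.250, 12.000], [3.250, -1.000]] (det J = -50.250).
Solving J·Δ = −F gives Δ = (1.189, -1.886).
Then the next iterate is (x, y)₁ = (2.189, -0.386).
Re-evaluating at (2.189, -0.386): F = (-3.55641, 8.37150), so ‖F‖₂ = 9.096.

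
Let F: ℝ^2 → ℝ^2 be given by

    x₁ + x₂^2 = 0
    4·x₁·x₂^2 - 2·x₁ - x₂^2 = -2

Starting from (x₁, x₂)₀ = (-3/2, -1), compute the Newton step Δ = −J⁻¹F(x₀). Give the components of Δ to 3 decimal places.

(0.611, 0.056)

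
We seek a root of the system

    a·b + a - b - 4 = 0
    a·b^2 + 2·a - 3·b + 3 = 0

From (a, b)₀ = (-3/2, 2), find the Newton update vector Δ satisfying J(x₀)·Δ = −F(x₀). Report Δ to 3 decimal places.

(5.375, 2.250)

At (-3/2, 2): F = (-10.500, -12.000).
Jacobian J = [[b + 1, a - 1], [b^2 + 2, 2·a·b - 3]].
At the point, J = [[3.000, -2.500], [6.000, -9.000]] (det J = -12.000).
Solving J·Δ = −F gives Δ = (5.375, 2.250).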